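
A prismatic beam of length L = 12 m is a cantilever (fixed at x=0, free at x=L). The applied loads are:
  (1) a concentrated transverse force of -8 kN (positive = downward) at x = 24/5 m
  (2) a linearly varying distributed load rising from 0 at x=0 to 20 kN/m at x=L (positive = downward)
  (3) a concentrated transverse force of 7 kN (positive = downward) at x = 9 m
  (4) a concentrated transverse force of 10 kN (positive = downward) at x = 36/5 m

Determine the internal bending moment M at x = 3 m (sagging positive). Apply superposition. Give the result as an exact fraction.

Load 1 — point force P=-8 kN at a=24/5 m (b=L-a=36/5):
  M_1 = -P(a-x)  [x≤a] = -(-8)·((24/5)-3) = 72/5 kN·m
Load 2 — triangular load w₀=20 kN/m (0→w₀ over full span):
  M_2 = w₀Lx/2 - w₀L²/3 - w₀x³/(6L) = 20·12·3/2 - 20·12²/3 - 20·3³/(6·12) = -1215/2 kN·m
Load 3 — point force P=7 kN at a=9 m (b=L-a=3):
  M_3 = -P(a-x)  [x≤a] = -7·(9-3) = -42 kN·m
Load 4 — point force P=10 kN at a=36/5 m (b=L-a=24/5):
  M_4 = -P(a-x)  [x≤a] = -10·((36/5)-3) = -42 kN·m
Superposition: M = Σ M_i = -6771/10 kN·m ≈ -677.100000 kN·m

M(3) = -6771/10 kN·m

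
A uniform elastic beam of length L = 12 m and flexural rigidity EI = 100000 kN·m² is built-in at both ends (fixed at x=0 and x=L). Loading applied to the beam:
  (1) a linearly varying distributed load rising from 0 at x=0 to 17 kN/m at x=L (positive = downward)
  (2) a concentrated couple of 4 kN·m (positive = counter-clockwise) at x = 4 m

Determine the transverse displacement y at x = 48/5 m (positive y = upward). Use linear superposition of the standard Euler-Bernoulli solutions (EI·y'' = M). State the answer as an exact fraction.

y(48/5) = -101441/48828125 m

Load 1 — triangular load w₀=17 kN/m (0→w₀ over full span):
  y_1 = -w₀x²(L-x)²(x+2L)/(120LEI) = -17·(48/5)²·(12-(48/5))²·((48/5)+2·12)/(120·12·100000) = -102816/48828125 m
Load 2 — applied couple M₀=4 kN·m at a=4 m (b=L-a=8):
  y_2 = (R_Ax³/6 - M_Ax²/2 - M₀(x-a)²/2)/EI  [x>a] with R_A=4/9, M_A=0 = ((4/9)·(48/5)³/6 - 0·(48/5)²/2 - 4·((48/5)-4)²/2)/100000 = 11/390625 m
Superposition: y = Σ y_i = -101441/48828125 m ≈ -0.002078 m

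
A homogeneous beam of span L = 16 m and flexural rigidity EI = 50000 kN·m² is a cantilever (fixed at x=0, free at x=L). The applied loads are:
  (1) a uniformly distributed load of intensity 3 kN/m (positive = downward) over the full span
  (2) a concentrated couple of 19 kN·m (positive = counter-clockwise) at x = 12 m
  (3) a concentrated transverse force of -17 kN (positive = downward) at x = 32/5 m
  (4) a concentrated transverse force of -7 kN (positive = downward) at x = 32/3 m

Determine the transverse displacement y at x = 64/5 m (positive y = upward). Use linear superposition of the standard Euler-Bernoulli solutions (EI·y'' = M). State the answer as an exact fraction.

Load 1 — uniform load w=3 kN/m over full span:
  y_1 = -wx²(x²-4Lx+6L²)/(24EI) = -3·(64/5)²·((64/5)²-4·16·(64/5)+6·16²)/(24·50000) = -704512/1953125 m
Load 2 — applied couple M₀=19 kN·m at a=12 m (b=L-a=4):
  y_2 = M₀a(2x-a)/(2EI)  [x>a] = 19·12·(2·(64/5)-12)/(2·50000) = 969/31250 m
Load 3 — point force P=-17 kN at a=32/5 m (b=L-a=48/5):
  y_3 = -Pa²(3x-a)/(6EI)  [x>a] = -(-17)·(32/5)²·(3·(64/5)-(32/5))/(6·50000) = 17408/234375 m
Load 4 — point force P=-7 kN at a=32/3 m (b=L-a=16/3):
  y_4 = -Pa²(3x-a)/(6EI)  [x>a] = -(-7)·(32/3)²·(3·(64/5)-(32/3))/(6·50000) = 93184/1265625 m
Superposition: y = Σ y_i = -57523019/316406250 m ≈ -0.181801 m

y(64/5) = -57523019/316406250 m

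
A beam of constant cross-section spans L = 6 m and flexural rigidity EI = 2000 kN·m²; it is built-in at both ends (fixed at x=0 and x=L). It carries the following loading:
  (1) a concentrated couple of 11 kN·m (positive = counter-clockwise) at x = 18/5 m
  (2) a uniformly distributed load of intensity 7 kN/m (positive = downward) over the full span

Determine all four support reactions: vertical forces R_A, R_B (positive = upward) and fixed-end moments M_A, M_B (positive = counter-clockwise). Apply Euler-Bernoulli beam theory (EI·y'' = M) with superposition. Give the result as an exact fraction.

Load 1 — applied couple M₀=11 kN·m at a=18/5 m (b=L-a=12/5):
  R_A = 6M₀ab/L³ = 6·11·(18/5)·(12/5)/6³ = 66/25 kN
  M_A = M₀b(2a-b)/L² = 11·(12/5)·(2·(18/5)-(12/5))/6² = 88/25 kN·m
  R_B = -6M₀ab/L³ = -6·11·(18/5)·(12/5)/6³ = -66/25 kN
  M_B = M₀a(2b-a)/L² = 11·(18/5)·(2·(12/5)-(18/5))/6² = 33/25 kN·m
Load 2 — uniform load w=7 kN/m over full span:
  R_A = wL/2 = 7·6/2 = 21 kN
  M_A = wL²/12 = 7·6²/12 = 21 kN·m
  R_B = wL/2 = 7·6/2 = 21 kN
  M_B = -wL²/12 = -7·6²/12 = -21 kN·m
Superposition: R_A = 591/25 kN, M_A = 613/25 kN·m, R_B = 459/25 kN, M_B = -492/25 kN·m

R_A = 591/25 kN, M_A = 613/25 kN·m, R_B = 459/25 kN, M_B = -492/25 kN·m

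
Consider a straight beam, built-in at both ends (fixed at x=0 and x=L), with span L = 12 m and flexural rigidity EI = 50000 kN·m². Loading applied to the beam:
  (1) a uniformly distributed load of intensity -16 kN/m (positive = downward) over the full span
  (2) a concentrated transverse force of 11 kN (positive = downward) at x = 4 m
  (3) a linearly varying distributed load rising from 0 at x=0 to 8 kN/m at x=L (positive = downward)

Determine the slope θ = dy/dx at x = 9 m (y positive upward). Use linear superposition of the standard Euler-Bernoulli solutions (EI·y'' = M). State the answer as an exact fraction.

θ(9) = -2883/1000000 rad

Load 1 — uniform load w=-16 kN/m over full span:
  θ_1 = -wx(L-x)(L-2x)/(12EI) = -(-16)·9·(12-9)·(12-2·9)/(12·50000) = -27/6250 rad
Load 2 — point force P=11 kN at a=4 m (b=L-a=8):
  θ_2 = Pa²(L-x)(2bL-(3b+a)(L-x))/(2L³EI)  [x>a] = 11·4²·(12-9)·(2·8·12-(3·8+4)·(12-9))/(2·12³·50000) = 33/100000 rad
Load 3 — triangular load w₀=8 kN/m (0→w₀ over full span):
  θ_3 = -w₀(2x(L-x)(L-2x)(x+2L)+x²(L-x)²)/(120LEI) = -8·(2·9·(12-9)·(12-2·9)·(9+2·12)+9²·(12-9)²)/(120·12·50000) = 1107/1000000 rad
Superposition: θ = Σ θ_i = -2883/1000000 rad ≈ -0.002883 rad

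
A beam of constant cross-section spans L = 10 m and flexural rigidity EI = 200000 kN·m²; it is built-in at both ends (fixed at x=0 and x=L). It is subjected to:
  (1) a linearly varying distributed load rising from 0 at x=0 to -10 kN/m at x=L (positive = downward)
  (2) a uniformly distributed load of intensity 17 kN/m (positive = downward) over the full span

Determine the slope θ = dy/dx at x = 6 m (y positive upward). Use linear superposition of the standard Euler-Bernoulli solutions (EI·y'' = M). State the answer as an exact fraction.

θ(6) = 13/50000 rad

Load 1 — triangular load w₀=-10 kN/m (0→w₀ over full span):
  θ_1 = -w₀(2x(L-x)(L-2x)(x+2L)+x²(L-x)²)/(120LEI) = -(-10)·(2·6·(10-6)·(10-2·6)·(6+2·10)+6²·(10-6)²)/(120·10·200000) = -1/12500 rad
Load 2 — uniform load w=17 kN/m over full span:
  θ_2 = -wx(L-x)(L-2x)/(12EI) = -17·6·(10-6)·(10-2·6)/(12·200000) = 17/50000 rad
Superposition: θ = Σ θ_i = 13/50000 rad ≈ 0.000260 rad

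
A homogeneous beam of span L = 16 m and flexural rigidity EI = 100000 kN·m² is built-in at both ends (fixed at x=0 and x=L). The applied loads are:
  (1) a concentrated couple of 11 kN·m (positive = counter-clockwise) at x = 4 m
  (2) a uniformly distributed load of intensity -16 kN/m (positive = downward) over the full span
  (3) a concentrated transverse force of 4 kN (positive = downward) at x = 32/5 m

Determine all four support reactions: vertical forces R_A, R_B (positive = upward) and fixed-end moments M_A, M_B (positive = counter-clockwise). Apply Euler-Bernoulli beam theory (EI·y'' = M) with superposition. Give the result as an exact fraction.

Load 1 — applied couple M₀=11 kN·m at a=4 m (b=L-a=12):
  R_A = 6M₀ab/L³ = 6·11·4·12/16³ = 99/128 kN
  M_A = M₀b(2a-b)/L² = 11·12·(2·4-12)/16² = -33/16 kN·m
  R_B = -6M₀ab/L³ = -6·11·4·12/16³ = -99/128 kN
  M_B = M₀a(2b-a)/L² = 11·4·(2·12-4)/16² = 55/16 kN·m
Load 2 — uniform load w=-16 kN/m over full span:
  R_A = wL/2 = (-16)·16/2 = -128 kN
  M_A = wL²/12 = (-16)·16²/12 = -1024/3 kN·m
  R_B = wL/2 = (-16)·16/2 = -128 kN
  M_B = -wL²/12 = -(-16)·16²/12 = 1024/3 kN·m
Load 3 — point force P=4 kN at a=32/5 m (b=L-a=48/5):
  R_A = Pb²(3a+b)/L³ = 4·(48/5)²·(3·(32/5)+(48/5))/16³ = 324/125 kN
  M_A = Pab²/L² = 4·(32/5)·(48/5)²/16² = 1152/125 kN·m
  R_B = Pa²(a+3b)/L³ = 4·(32/5)²·((32/5)+3·(48/5))/16³ = 176/125 kN
  M_B = -Pa²b/L² = -4·(32/5)²·(48/5)/16² = -768/125 kN·m
Superposition: R_A = -1994153/16000 kN, M_A = -2005079/6000 kN·m, R_B = -2037847/16000 kN, M_B = 2031761/6000 kN·m

R_A = -1994153/16000 kN, M_A = -2005079/6000 kN·m, R_B = -2037847/16000 kN, M_B = 2031761/6000 kN·m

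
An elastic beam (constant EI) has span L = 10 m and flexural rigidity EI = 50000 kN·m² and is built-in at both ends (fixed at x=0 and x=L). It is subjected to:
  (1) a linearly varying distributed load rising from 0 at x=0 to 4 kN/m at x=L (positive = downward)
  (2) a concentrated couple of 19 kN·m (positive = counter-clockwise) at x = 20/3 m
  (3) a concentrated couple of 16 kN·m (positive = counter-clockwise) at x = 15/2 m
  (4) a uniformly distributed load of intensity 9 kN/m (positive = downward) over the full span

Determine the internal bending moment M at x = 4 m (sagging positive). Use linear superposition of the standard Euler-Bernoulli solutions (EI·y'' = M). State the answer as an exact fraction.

M(4) = 227/5 kN·m

Load 1 — triangular load w₀=4 kN/m (0→w₀ over full span):
  M_1 = 3w₀Lx/20 - w₀L²/30 - w₀x³/(6L) = 3·4·10·4/20 - 4·10²/30 - 4·4³/(6·10) = 32/5 kN·m
Load 2 — applied couple M₀=19 kN·m at a=20/3 m (b=L-a=10/3):
  M_2 = R_Ax - M_A  [x≤a] with R_A=38/15, M_A=19/3 = (38/15)·4 - (19/3) = 19/5 kN·m
Load 3 — applied couple M₀=16 kN·m at a=15/2 m (b=L-a=5/2):
  M_3 = R_Ax - M_A  [x≤a] with R_A=9/5, M_A=5 = (9/5)·4 - 5 = 11/5 kN·m
Load 4 — uniform load w=9 kN/m over full span:
  M_4 = wLx/2 - wL²/12 - wx²/2 = 9·10·4/2 - 9·10²/12 - 9·4²/2 = 33 kN·m
Superposition: M = Σ M_i = 227/5 kN·m ≈ 45.400000 kN·m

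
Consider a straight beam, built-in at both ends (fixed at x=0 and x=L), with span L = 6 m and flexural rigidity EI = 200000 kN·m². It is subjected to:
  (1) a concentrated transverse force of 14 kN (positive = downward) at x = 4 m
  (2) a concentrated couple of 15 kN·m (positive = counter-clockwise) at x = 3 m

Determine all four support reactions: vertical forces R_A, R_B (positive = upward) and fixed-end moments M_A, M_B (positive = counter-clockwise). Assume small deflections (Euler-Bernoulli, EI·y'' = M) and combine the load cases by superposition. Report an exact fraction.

R_A = 797/108 kN, M_A = 359/36 kN·m, R_B = 715/108 kN, M_B = -313/36 kN·m

Load 1 — point force P=14 kN at a=4 m (b=L-a=2):
  R_A = Pb²(3a+b)/L³ = 14·2²·(3·4+2)/6³ = 98/27 kN
  M_A = Pab²/L² = 14·4·2²/6² = 56/9 kN·m
  R_B = Pa²(a+3b)/L³ = 14·4²·(4+3·2)/6³ = 280/27 kN
  M_B = -Pa²b/L² = -14·4²·2/6² = -112/9 kN·m
Load 2 — applied couple M₀=15 kN·m at a=3 m (b=L-a=3):
  R_A = 6M₀ab/L³ = 6·15·3·3/6³ = 15/4 kN
  M_A = M₀b(2a-b)/L² = 15·3·(2·3-3)/6² = 15/4 kN·m
  R_B = -6M₀ab/L³ = -6·15·3·3/6³ = -15/4 kN
  M_B = M₀a(2b-a)/L² = 15·3·(2·3-3)/6² = 15/4 kN·m
Superposition: R_A = 797/108 kN, M_A = 359/36 kN·m, R_B = 715/108 kN, M_B = -313/36 kN·m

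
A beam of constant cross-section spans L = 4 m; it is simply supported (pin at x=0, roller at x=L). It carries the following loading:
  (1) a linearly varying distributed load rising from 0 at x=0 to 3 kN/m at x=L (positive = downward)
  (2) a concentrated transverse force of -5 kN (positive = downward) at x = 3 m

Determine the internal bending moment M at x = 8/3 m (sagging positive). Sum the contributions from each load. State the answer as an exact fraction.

Load 1 — triangular load w₀=3 kN/m (0→w₀ over full span):
  M_1 = w₀Lx/6 - w₀x³/(6L) = 3·4·(8/3)/6 - 3·(8/3)³/(6·4) = 80/27 kN·m
Load 2 — point force P=-5 kN at a=3 m (b=L-a=1):
  M_2 = Pbx/L  [x≤a] = (-5)·1·(8/3)/4 = -10/3 kN·m
Superposition: M = Σ M_i = -10/27 kN·m ≈ -0.370370 kN·m

M(8/3) = -10/27 kN·m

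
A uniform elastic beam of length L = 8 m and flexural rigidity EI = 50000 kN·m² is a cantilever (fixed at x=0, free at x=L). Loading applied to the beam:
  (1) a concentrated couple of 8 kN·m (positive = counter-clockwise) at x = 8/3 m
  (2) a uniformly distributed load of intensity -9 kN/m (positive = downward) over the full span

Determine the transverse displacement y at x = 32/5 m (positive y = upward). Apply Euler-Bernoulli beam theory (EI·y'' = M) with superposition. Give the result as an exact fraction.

y(32/5) = 1226864/17578125 m

Load 1 — applied couple M₀=8 kN·m at a=8/3 m (b=L-a=16/3):
  y_1 = M₀a(2x-a)/(2EI)  [x>a] = 8·(8/3)·(2·(32/5)-(8/3))/(2·50000) = 304/140625 m
Load 2 — uniform load w=-9 kN/m over full span:
  y_2 = -wx²(x²-4Lx+6L²)/(24EI) = -(-9)·(32/5)²·((32/5)²-4·8·(32/5)+6·8²)/(24·50000) = 132096/1953125 m
Superposition: y = Σ y_i = 1226864/17578125 m ≈ 0.069795 m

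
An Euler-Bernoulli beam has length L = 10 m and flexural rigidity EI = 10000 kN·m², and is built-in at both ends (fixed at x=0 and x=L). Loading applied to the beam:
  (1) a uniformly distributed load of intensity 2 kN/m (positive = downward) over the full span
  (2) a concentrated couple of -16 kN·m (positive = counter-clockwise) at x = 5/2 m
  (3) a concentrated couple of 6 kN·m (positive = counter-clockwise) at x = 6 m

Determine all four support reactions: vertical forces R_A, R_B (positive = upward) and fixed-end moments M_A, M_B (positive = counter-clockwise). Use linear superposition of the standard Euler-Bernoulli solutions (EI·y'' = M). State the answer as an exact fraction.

R_A = 1133/125 kN, M_A = 1619/75 kN·m, R_B = 1367/125 kN, M_B = -1571/75 kN·m

Load 1 — uniform load w=2 kN/m over full span:
  R_A = wL/2 = 2·10/2 = 10 kN
  M_A = wL²/12 = 2·10²/12 = 50/3 kN·m
  R_B = wL/2 = 2·10/2 = 10 kN
  M_B = -wL²/12 = -2·10²/12 = -50/3 kN·m
Load 2 — applied couple M₀=-16 kN·m at a=5/2 m (b=L-a=15/2):
  R_A = 6M₀ab/L³ = 6·(-16)·(5/2)·(15/2)/10³ = -9/5 kN
  M_A = M₀b(2a-b)/L² = (-16)·(15/2)·(2·(5/2)-(15/2))/10² = 3 kN·m
  R_B = -6M₀ab/L³ = -6·(-16)·(5/2)·(15/2)/10³ = 9/5 kN
  M_B = M₀a(2b-a)/L² = (-16)·(5/2)·(2·(15/2)-(5/2))/10² = -5 kN·m
Load 3 — applied couple M₀=6 kN·m at a=6 m (b=L-a=4):
  R_A = 6M₀ab/L³ = 6·6·6·4/10³ = 108/125 kN
  M_A = M₀b(2a-b)/L² = 6·4·(2·6-4)/10² = 48/25 kN·m
  R_B = -6M₀ab/L³ = -6·6·6·4/10³ = -108/125 kN
  M_B = M₀a(2b-a)/L² = 6·6·(2·4-6)/10² = 18/25 kN·m
Superposition: R_A = 1133/125 kN, M_A = 1619/75 kN·m, R_B = 1367/125 kN, M_B = -1571/75 kN·m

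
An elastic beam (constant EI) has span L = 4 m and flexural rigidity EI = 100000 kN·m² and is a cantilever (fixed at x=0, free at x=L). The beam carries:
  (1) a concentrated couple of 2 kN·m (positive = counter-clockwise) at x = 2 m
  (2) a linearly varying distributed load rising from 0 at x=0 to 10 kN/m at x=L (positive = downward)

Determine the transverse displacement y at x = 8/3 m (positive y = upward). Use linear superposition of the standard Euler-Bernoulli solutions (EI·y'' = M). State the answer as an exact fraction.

y(8/3) = -22337/18225000 m

Load 1 — applied couple M₀=2 kN·m at a=2 m (b=L-a=2):
  y_1 = M₀a(2x-a)/(2EI)  [x>a] = 2·2·(2·(8/3)-2)/(2·100000) = 1/15000 m
Load 2 — triangular load w₀=10 kN/m (0→w₀ over full span):
  y_2 = (w₀Lx³/12-w₀L²x²/6-w₀x⁵/(120L))/EI = (10·4·(8/3)³/12-10·4²·(8/3)²/6-10·(8/3)⁵/(120·4))/100000 = -2944/2278125 m
Superposition: y = Σ y_i = -22337/18225000 m ≈ -0.001226 m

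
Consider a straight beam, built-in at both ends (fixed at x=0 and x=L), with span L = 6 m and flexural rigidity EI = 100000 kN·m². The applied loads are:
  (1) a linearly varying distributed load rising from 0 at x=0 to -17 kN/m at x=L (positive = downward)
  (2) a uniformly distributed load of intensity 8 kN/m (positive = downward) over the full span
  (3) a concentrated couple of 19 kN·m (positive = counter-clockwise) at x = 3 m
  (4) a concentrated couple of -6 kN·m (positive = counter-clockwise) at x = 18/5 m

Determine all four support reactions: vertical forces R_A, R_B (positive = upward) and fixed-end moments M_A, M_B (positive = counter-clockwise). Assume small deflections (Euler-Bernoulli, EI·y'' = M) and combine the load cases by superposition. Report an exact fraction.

R_A = 1201/100 kN, M_A = 643/100 kN·m, R_B = -1501/100 kN, M_B = 1063/100 kN·m

Load 1 — triangular load w₀=-17 kN/m (0→w₀ over full span):
  R_A = 3w₀L/20 = 3·(-17)·6/20 = -153/10 kN
  M_A = w₀L²/30 = (-17)·6²/30 = -102/5 kN·m
  R_B = 7w₀L/20 = 7·(-17)·6/20 = -357/10 kN
  M_B = -w₀L²/20 = -(-17)·6²/20 = 153/5 kN·m
Load 2 — uniform load w=8 kN/m over full span:
  R_A = wL/2 = 8·6/2 = 24 kN
  M_A = wL²/12 = 8·6²/12 = 24 kN·m
  R_B = wL/2 = 8·6/2 = 24 kN
  M_B = -wL²/12 = -8·6²/12 = -24 kN·m
Load 3 — applied couple M₀=19 kN·m at a=3 m (b=L-a=3):
  R_A = 6M₀ab/L³ = 6·19·3·3/6³ = 19/4 kN
  M_A = M₀b(2a-b)/L² = 19·3·(2·3-3)/6² = 19/4 kN·m
  R_B = -6M₀ab/L³ = -6·19·3·3/6³ = -19/4 kN
  M_B = M₀a(2b-a)/L² = 19·3·(2·3-3)/6² = 19/4 kN·m
Load 4 — applied couple M₀=-6 kN·m at a=18/5 m (b=L-a=12/5):
  R_A = 6M₀ab/L³ = 6·(-6)·(18/5)·(12/5)/6³ = -36/25 kN
  M_A = M₀b(2a-b)/L² = (-6)·(12/5)·(2·(18/5)-(12/5))/6² = -48/25 kN·m
  R_B = -6M₀ab/L³ = -6·(-6)·(18/5)·(12/5)/6³ = 36/25 kN
  M_B = M₀a(2b-a)/L² = (-6)·(18/5)·(2·(12/5)-(18/5))/6² = -18/25 kN·m
Superposition: R_A = 1201/100 kN, M_A = 643/100 kN·m, R_B = -1501/100 kN, M_B = 1063/100 kN·m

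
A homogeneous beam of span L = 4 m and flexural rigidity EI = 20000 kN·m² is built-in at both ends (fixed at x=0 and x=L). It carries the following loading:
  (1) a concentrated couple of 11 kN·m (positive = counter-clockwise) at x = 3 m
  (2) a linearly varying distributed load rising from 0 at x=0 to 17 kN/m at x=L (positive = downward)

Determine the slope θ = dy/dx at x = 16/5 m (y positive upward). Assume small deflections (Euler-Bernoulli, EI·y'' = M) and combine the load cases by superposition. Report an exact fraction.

Load 1 — applied couple M₀=11 kN·m at a=3 m (b=L-a=1):
  θ_1 = (R_Ax²/2 - M_Ax - M₀(x-a))/EI  [x>a] with R_A=99/32, M_A=55/16 = ((99/32)·(16/5)²/2 - (55/16)·(16/5) - 11·((16/5)-3))/20000 = 33/250000 rad
Load 2 — triangular load w₀=17 kN/m (0→w₀ over full span):
  θ_2 = -w₀(2x(L-x)(L-2x)(x+2L)+x²(L-x)²)/(120LEI) = -17·(2·(16/5)·(4-(16/5))·(4-2·(16/5))·((16/5)+2·4)+(16/5)²·(4-(16/5))²)/(120·4·20000) = 272/1171875 rad
Superposition: θ = Σ θ_i = 6827/18750000 rad ≈ 0.000364 rad

θ(16/5) = 6827/18750000 rad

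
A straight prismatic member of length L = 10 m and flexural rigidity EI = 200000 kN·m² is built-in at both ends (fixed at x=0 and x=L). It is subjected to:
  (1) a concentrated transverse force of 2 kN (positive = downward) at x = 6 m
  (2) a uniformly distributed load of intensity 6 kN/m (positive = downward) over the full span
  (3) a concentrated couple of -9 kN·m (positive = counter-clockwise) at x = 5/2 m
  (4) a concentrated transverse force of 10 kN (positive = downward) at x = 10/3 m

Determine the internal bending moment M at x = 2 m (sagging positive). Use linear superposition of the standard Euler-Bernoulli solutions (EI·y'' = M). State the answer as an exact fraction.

Load 1 — point force P=2 kN at a=6 m (b=L-a=4):
  M_1 = Pb²(3a+b)x/L³ - Pab²/L²  [x≤a] = 2·4²·(3·6+4)·2/10³ - 2·6·4²/10² = -64/125 kN·m
Load 2 — uniform load w=6 kN/m over full span:
  M_2 = wLx/2 - wL²/12 - wx²/2 = 6·10·2/2 - 6·10²/12 - 6·2²/2 = -2 kN·m
Load 3 — applied couple M₀=-9 kN·m at a=5/2 m (b=L-a=15/2):
  M_3 = R_Ax - M_A  [x≤a] with R_A=-81/80, M_A=27/16 = (-81/80)·2 - (27/16) = -297/80 kN·m
Load 4 — point force P=10 kN at a=10/3 m (b=L-a=20/3):
  M_4 = Pb²(3a+b)x/L³ - Pab²/L²  [x≤a] = 10·(20/3)²·(3·(10/3)+(20/3))·2/10³ - 10·(10/3)·(20/3)²/10² = 0 kN·m
Superposition: M = Σ M_i = -12449/2000 kN·m ≈ -6.224500 kN·m

M(2) = -12449/2000 kN·m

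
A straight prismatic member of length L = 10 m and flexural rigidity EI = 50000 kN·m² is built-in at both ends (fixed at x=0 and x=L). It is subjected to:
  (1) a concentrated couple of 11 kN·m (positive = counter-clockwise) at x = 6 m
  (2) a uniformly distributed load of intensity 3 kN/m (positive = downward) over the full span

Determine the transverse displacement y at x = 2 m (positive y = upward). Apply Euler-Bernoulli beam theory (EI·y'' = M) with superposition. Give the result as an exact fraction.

Load 1 — applied couple M₀=11 kN·m at a=6 m (b=L-a=4):
  y_1 = (R_Ax³/6 - M_Ax²/2)/EI  [x≤a] with R_A=198/125, M_A=88/25 = ((198/125)·2³/6 - (88/25)·2²/2)/50000 = -77/781250 m
Load 2 — uniform load w=3 kN/m over full span:
  y_2 = -wx²(L-x)²/(24EI) = -3·2²·(10-2)²/(24·50000) = -2/3125 m
Superposition: y = Σ y_i = -577/781250 m ≈ -0.000739 m

y(2) = -577/781250 m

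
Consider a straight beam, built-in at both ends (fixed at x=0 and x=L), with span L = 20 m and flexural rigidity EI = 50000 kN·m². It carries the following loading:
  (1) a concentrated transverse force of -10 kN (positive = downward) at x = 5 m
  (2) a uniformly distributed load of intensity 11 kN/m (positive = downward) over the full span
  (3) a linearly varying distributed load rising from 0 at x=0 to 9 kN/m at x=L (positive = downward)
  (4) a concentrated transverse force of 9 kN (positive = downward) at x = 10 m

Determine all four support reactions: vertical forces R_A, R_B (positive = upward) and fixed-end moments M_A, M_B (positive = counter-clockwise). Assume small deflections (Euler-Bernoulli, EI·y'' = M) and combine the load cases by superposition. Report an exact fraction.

Load 1 — point force P=-10 kN at a=5 m (b=L-a=15):
  R_A = Pb²(3a+b)/L³ = (-10)·15²·(3·5+15)/20³ = -135/16 kN
  M_A = Pab²/L² = (-10)·5·15²/20² = -225/8 kN·m
  R_B = Pa²(a+3b)/L³ = (-10)·5²·(5+3·15)/20³ = -25/16 kN
  M_B = -Pa²b/L² = -(-10)·5²·15/20² = 75/8 kN·m
Load 2 — uniform load w=11 kN/m over full span:
  R_A = wL/2 = 11·20/2 = 110 kN
  M_A = wL²/12 = 11·20²/12 = 1100/3 kN·m
  R_B = wL/2 = 11·20/2 = 110 kN
  M_B = -wL²/12 = -11·20²/12 = -1100/3 kN·m
Load 3 — triangular load w₀=9 kN/m (0→w₀ over full span):
  R_A = 3w₀L/20 = 3·9·20/20 = 27 kN
  M_A = w₀L²/30 = 9·20²/30 = 120 kN·m
  R_B = 7w₀L/20 = 7·9·20/20 = 63 kN
  M_B = -w₀L²/20 = -9·20²/20 = -180 kN·m
Load 4 — point force P=9 kN at a=10 m (b=L-a=10):
  R_A = Pb²(3a+b)/L³ = 9·10²·(3·10+10)/20³ = 9/2 kN
  M_A = Pab²/L² = 9·10·10²/20² = 45/2 kN·m
  R_B = Pa²(a+3b)/L³ = 9·10²·(10+3·10)/20³ = 9/2 kN
  M_B = -Pa²b/L² = -9·10²·10/20² = -45/2 kN·m
Superposition: R_A = 2129/16 kN, M_A = 11545/24 kN·m, R_B = 2815/16 kN, M_B = -13435/24 kN·m

R_A = 2129/16 kN, M_A = 11545/24 kN·m, R_B = 2815/16 kN, M_B = -13435/24 kN·m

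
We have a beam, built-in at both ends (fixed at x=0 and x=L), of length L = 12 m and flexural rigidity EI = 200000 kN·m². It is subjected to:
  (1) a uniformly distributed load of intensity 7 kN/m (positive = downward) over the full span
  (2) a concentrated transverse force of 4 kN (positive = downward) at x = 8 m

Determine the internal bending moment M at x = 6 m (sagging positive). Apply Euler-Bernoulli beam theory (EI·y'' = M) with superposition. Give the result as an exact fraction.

M(6) = 134/3 kN·m

Load 1 — uniform load w=7 kN/m over full span:
  M_1 = wLx/2 - wL²/12 - wx²/2 = 7·12·6/2 - 7·12²/12 - 7·6²/2 = 42 kN·m
Load 2 — point force P=4 kN at a=8 m (b=L-a=4):
  M_2 = Pb²(3a+b)x/L³ - Pab²/L²  [x≤a] = 4·4²·(3·8+4)·6/12³ - 4·8·4²/12² = 8/3 kN·m
Superposition: M = Σ M_i = 134/3 kN·m ≈ 44.666667 kN·m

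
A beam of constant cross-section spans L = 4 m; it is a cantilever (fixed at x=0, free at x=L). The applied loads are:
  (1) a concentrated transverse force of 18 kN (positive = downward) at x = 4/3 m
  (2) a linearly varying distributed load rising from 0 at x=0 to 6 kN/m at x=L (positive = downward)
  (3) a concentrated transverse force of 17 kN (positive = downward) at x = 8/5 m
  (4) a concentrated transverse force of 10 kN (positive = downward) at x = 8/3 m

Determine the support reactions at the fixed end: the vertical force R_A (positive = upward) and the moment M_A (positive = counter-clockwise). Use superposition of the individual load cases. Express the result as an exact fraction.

R_A = 57 kN, M_A = 1648/15 kN·m

Load 1 — point force P=18 kN at a=4/3 m (b=L-a=8/3):
  R_A = P = 18 kN
  M_A = Pa = 18·(4/3) = 24 kN·m
Load 2 — triangular load w₀=6 kN/m (0→w₀ over full span):
  R_A = w₀L/2 = 6·4/2 = 12 kN
  M_A = w₀L²/3 = 6·4²/3 = 32 kN·m
Load 3 — point force P=17 kN at a=8/5 m (b=L-a=12/5):
  R_A = P = 17 kN
  M_A = Pa = 17·(8/5) = 136/5 kN·m
Load 4 — point force P=10 kN at a=8/3 m (b=L-a=4/3):
  R_A = P = 10 kN
  M_A = Pa = 10·(8/3) = 80/3 kN·m
Superposition: R_A = 57 kN, M_A = 1648/15 kN·m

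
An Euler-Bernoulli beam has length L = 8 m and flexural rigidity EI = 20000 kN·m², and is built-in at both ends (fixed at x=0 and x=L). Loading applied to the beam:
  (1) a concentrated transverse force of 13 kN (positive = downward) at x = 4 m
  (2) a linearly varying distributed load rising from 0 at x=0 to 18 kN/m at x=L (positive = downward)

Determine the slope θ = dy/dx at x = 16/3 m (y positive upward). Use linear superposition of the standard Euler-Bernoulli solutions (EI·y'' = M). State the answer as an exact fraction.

Load 1 — point force P=13 kN at a=4 m (b=L-a=4):
  θ_1 = Pa²(L-x)(2bL-(3b+a)(L-x))/(2L³EI)  [x>a] = 13·4²·(8-(16/3))·(2·4·8-(3·4+4)·(8-(16/3)))/(2·8³·20000) = 13/22500 rad
Load 2 — triangular load w₀=18 kN/m (0→w₀ over full span):
  θ_2 = -w₀(2x(L-x)(L-2x)(x+2L)+x²(L-x)²)/(120LEI) = -18·(2·(16/3)·(8-(16/3))·(8-2·(16/3))·((16/3)+2·8)+(16/3)²·(8-(16/3))²)/(120·8·20000) = 112/84375 rad
Superposition: θ = Σ θ_i = 643/337500 rad ≈ 0.001905 rad

θ(16/3) = 643/337500 rad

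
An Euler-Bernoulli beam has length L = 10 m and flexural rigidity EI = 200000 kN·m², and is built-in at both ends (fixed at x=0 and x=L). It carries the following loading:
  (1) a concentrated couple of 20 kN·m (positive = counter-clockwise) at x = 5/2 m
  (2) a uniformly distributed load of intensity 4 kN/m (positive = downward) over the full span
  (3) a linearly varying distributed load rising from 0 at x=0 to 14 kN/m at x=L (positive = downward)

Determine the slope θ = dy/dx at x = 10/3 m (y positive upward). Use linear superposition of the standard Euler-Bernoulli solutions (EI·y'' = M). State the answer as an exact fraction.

θ(10/3) = -607/1944000 rad

Load 1 — applied couple M₀=20 kN·m at a=5/2 m (b=L-a=15/2):
  θ_1 = (R_Ax²/2 - M_Ax - M₀(x-a))/EI  [x>a] with R_A=9/4, M_A=-15/4 = ((9/4)·(10/3)²/2 - (-15/4)·(10/3) - 20·((10/3)-(5/2)))/200000 = 1/24000 rad
Load 2 — uniform load w=4 kN/m over full span:
  θ_2 = -wx(L-x)(L-2x)/(12EI) = -4·(10/3)·(10-(10/3))·(10-2·(10/3))/(12·200000) = -1/8100 rad
Load 3 — triangular load w₀=14 kN/m (0→w₀ over full span):
  θ_3 = -w₀(2x(L-x)(L-2x)(x+2L)+x²(L-x)²)/(120LEI) = -14·(2·(10/3)·(10-(10/3))·(10-2·(10/3))·((10/3)+2·10)+(10/3)²·(10-(10/3))²)/(120·10·200000) = -7/30375 rad
Superposition: θ = Σ θ_i = -607/1944000 rad ≈ -0.000312 rad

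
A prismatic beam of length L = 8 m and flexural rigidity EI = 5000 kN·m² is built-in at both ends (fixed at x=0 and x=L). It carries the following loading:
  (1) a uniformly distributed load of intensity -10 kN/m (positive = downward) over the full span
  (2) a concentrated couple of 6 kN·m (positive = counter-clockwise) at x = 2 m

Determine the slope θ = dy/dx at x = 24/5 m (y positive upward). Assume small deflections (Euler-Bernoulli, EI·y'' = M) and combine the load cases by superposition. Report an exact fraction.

θ(24/5) = -277/62500 rad

Load 1 — uniform load w=-10 kN/m over full span:
  θ_1 = -wx(L-x)(L-2x)/(12EI) = -(-10)·(24/5)·(8-(24/5))·(8-2·(24/5))/(12·5000) = -64/15625 rad
Load 2 — applied couple M₀=6 kN·m at a=2 m (b=L-a=6):
  θ_2 = (R_Ax²/2 - M_Ax - M₀(x-a))/EI  [x>a] with R_A=27/32, M_A=-9/8 = ((27/32)·(24/5)²/2 - (-9/8)·(24/5) - 6·((24/5)-2))/5000 = -21/62500 rad
Superposition: θ = Σ θ_i = -277/62500 rad ≈ -0.004432 rad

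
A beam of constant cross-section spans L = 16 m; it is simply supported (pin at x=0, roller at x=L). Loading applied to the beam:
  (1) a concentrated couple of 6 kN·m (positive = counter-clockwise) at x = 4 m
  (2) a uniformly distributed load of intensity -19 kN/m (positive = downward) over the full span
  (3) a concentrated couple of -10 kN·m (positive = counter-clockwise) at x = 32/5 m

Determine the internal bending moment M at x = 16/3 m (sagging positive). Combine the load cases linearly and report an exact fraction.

Load 1 — applied couple M₀=6 kN·m at a=4 m (b=L-a=12):
  M_1 = M₀x/L - M₀  [x>a] = 6·(16/3)/16 - 6 = -4 kN·m
Load 2 — uniform load w=-19 kN/m over full span:
  M_2 = wx(L-x)/2 = (-19)·(16/3)·(16-(16/3))/2 = -4864/9 kN·m
Load 3 — applied couple M₀=-10 kN·m at a=32/5 m (b=L-a=48/5):
  M_3 = M₀x/L  [x≤a] = (-10)·(16/3)/16 = -10/3 kN·m
Superposition: M = Σ M_i = -4930/9 kN·m ≈ -547.777778 kN·m

M(16/3) = -4930/9 kN·m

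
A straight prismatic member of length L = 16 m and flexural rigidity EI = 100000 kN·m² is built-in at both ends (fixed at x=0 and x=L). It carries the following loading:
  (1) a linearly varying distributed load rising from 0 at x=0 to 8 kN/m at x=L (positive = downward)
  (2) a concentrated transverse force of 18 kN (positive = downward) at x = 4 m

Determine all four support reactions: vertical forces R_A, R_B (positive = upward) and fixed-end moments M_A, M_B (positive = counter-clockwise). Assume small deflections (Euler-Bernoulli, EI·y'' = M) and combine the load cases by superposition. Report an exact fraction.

Load 1 — triangular load w₀=8 kN/m (0→w₀ over full span):
  R_A = 3w₀L/20 = 3·8·16/20 = 96/5 kN
  M_A = w₀L²/30 = 8·16²/30 = 1024/15 kN·m
  R_B = 7w₀L/20 = 7·8·16/20 = 224/5 kN
  M_B = -w₀L²/20 = -8·16²/20 = -512/5 kN·m
Load 2 — point force P=18 kN at a=4 m (b=L-a=12):
  R_A = Pb²(3a+b)/L³ = 18·12²·(3·4+12)/16³ = 243/16 kN
  M_A = Pab²/L² = 18·4·12²/16² = 81/2 kN·m
  R_B = Pa²(a+3b)/L³ = 18·4²·(4+3·12)/16³ = 45/16 kN
  M_B = -Pa²b/L² = -18·4²·12/16² = -27/2 kN·m
Superposition: R_A = 2751/80 kN, M_A = 3263/30 kN·m, R_B = 3809/80 kN, M_B = -1159/10 kN·m

R_A = 2751/80 kN, M_A = 3263/30 kN·m, R_B = 3809/80 kN, M_B = -1159/10 kN·m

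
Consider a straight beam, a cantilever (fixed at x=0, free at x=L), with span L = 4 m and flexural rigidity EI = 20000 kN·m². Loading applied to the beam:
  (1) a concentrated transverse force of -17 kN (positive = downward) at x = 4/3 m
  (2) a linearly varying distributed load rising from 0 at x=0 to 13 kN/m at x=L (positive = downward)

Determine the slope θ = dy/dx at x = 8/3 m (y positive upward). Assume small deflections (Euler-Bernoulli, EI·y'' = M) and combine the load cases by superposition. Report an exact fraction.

θ(8/3) = -2557/607500 rad

Load 1 — point force P=-17 kN at a=4/3 m (b=L-a=8/3):
  θ_1 = -Pa²/(2EI)  [x>a] = -(-17)·(4/3)²/(2·20000) = 17/22500 rad
Load 2 — triangular load w₀=13 kN/m (0→w₀ over full span):
  θ_2 = (w₀Lx²/4-w₀L²x/3-w₀x⁴/(24L))/EI = (13·4·(8/3)²/4-13·4²·(8/3)/3-13·(8/3)⁴/(24·4))/20000 = -754/151875 rad
Superposition: θ = Σ θ_i = -2557/607500 rad ≈ -0.004209 rad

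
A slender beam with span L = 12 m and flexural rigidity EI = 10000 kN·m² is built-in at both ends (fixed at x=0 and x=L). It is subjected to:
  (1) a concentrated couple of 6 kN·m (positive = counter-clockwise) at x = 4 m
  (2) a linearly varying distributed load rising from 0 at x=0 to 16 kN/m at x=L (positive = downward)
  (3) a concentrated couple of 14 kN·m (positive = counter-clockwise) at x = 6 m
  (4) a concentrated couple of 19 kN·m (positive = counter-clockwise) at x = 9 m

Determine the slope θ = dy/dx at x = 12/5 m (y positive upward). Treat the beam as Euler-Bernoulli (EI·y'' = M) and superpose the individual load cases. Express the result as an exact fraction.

θ(12/5) = -8889/781250 rad

Load 1 — applied couple M₀=6 kN·m at a=4 m (b=L-a=8):
  θ_1 = (R_Ax²/2 - M_Ax)/EI  [x≤a] with R_A=2/3, M_A=0 = ((2/3)·(12/5)²/2 - 0·(12/5))/10000 = 3/15625 rad
Load 2 — triangular load w₀=16 kN/m (0→w₀ over full span):
  θ_2 = -w₀(2x(L-x)(L-2x)(x+2L)+x²(L-x)²)/(120LEI) = -16·(2·(12/5)·(12-(12/5))·(12-2·(12/5))·((12/5)+2·12)+(12/5)²·(12-(12/5))²)/(120·12·10000) = -4032/390625 rad
Load 3 — applied couple M₀=14 kN·m at a=6 m (b=L-a=6):
  θ_3 = (R_Ax²/2 - M_Ax)/EI  [x≤a] with R_A=7/4, M_A=7/2 = ((7/4)·(12/5)²/2 - (7/2)·(12/5))/10000 = -21/62500 rad
Load 4 — applied couple M₀=19 kN·m at a=9 m (b=L-a=3):
  θ_4 = (R_Ax²/2 - M_Ax)/EI  [x≤a] with R_A=57/32, M_A=95/16 = ((57/32)·(12/5)²/2 - (95/16)·(12/5))/10000 = -57/62500 rad
Superposition: θ = Σ θ_i = -8889/781250 rad ≈ -0.011378 rad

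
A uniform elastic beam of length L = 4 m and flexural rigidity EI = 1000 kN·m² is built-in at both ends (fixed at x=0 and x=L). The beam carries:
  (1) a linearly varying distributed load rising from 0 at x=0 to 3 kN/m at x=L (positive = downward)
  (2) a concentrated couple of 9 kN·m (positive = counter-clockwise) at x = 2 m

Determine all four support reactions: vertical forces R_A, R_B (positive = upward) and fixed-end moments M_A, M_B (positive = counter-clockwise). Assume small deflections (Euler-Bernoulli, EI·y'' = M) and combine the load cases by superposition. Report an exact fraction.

R_A = 207/40 kN, M_A = 77/20 kN·m, R_B = 33/40 kN, M_B = -3/20 kN·m

Load 1 — triangular load w₀=3 kN/m (0→w₀ over full span):
  R_A = 3w₀L/20 = 3·3·4/20 = 9/5 kN
  M_A = w₀L²/30 = 3·4²/30 = 8/5 kN·m
  R_B = 7w₀L/20 = 7·3·4/20 = 21/5 kN
  M_B = -w₀L²/20 = -3·4²/20 = -12/5 kN·m
Load 2 — applied couple M₀=9 kN·m at a=2 m (b=L-a=2):
  R_A = 6M₀ab/L³ = 6·9·2·2/4³ = 27/8 kN
  M_A = M₀b(2a-b)/L² = 9·2·(2·2-2)/4² = 9/4 kN·m
  R_B = -6M₀ab/L³ = -6·9·2·2/4³ = -27/8 kN
  M_B = M₀a(2b-a)/L² = 9·2·(2·2-2)/4² = 9/4 kN·m
Superposition: R_A = 207/40 kN, M_A = 77/20 kN·m, R_B = 33/40 kN, M_B = -3/20 kN·m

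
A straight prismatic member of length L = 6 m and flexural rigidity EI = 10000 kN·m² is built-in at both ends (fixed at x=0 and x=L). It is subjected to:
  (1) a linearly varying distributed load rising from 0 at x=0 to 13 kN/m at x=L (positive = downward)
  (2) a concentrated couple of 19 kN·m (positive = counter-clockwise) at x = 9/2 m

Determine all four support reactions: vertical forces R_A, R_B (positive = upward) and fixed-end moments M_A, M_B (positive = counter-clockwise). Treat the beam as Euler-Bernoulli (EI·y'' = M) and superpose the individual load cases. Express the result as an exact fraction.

R_A = 1221/80 kN, M_A = 1723/80 kN·m, R_B = 1899/80 kN, M_B = -2157/80 kN·m

Load 1 — triangular load w₀=13 kN/m (0→w₀ over full span):
  R_A = 3w₀L/20 = 3·13·6/20 = 117/10 kN
  M_A = w₀L²/30 = 13·6²/30 = 78/5 kN·m
  R_B = 7w₀L/20 = 7·13·6/20 = 273/10 kN
  M_B = -w₀L²/20 = -13·6²/20 = -117/5 kN·m
Load 2 — applied couple M₀=19 kN·m at a=9/2 m (b=L-a=3/2):
  R_A = 6M₀ab/L³ = 6·19·(9/2)·(3/2)/6³ = 57/16 kN
  M_A = M₀b(2a-b)/L² = 19·(3/2)·(2·(9/2)-(3/2))/6² = 95/16 kN·m
  R_B = -6M₀ab/L³ = -6·19·(9/2)·(3/2)/6³ = -57/16 kN
  M_B = M₀a(2b-a)/L² = 19·(9/2)·(2·(3/2)-(9/2))/6² = -57/16 kN·m
Superposition: R_A = 1221/80 kN, M_A = 1723/80 kN·m, R_B = 1899/80 kN, M_B = -2157/80 kN·m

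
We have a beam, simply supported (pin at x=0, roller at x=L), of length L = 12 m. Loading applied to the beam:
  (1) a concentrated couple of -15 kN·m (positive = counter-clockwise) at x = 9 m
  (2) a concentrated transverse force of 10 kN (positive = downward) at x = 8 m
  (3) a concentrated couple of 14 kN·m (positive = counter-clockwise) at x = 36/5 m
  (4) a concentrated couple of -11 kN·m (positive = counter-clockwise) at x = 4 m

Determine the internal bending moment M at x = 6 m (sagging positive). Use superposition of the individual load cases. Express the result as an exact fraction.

M(6) = 25 kN·m

Load 1 — applied couple M₀=-15 kN·m at a=9 m (b=L-a=3):
  M_1 = M₀x/L  [x≤a] = (-15)·6/12 = -15/2 kN·m
Load 2 — point force P=10 kN at a=8 m (b=L-a=4):
  M_2 = Pbx/L  [x≤a] = 10·4·6/12 = 20 kN·m
Load 3 — applied couple M₀=14 kN·m at a=36/5 m (b=L-a=24/5):
  M_3 = M₀x/L  [x≤a] = 14·6/12 = 7 kN·m
Load 4 — applied couple M₀=-11 kN·m at a=4 m (b=L-a=8):
  M_4 = M₀x/L - M₀  [x>a] = (-11)·6/12 - (-11) = 11/2 kN·m
Superposition: M = Σ M_i = 25 kN·m ≈ 25.000000 kN·m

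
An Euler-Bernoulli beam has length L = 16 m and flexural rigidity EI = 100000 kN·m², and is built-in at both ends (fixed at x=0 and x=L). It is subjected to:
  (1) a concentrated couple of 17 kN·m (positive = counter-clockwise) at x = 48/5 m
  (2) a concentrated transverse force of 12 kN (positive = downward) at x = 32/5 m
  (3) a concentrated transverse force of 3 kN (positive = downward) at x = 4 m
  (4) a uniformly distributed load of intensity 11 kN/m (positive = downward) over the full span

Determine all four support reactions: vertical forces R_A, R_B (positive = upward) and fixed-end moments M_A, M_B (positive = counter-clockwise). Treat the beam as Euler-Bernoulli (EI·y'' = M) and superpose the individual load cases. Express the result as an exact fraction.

R_A = 399349/4000 kN, M_A = 411757/1500 kN·m, R_B = 364651/4000 kN, M_B = -379963/1500 kN·m

Load 1 — applied couple M₀=17 kN·m at a=48/5 m (b=L-a=32/5):
  R_A = 6M₀ab/L³ = 6·17·(48/5)·(32/5)/16³ = 153/100 kN
  M_A = M₀b(2a-b)/L² = 17·(32/5)·(2·(48/5)-(32/5))/16² = 136/25 kN·m
  R_B = -6M₀ab/L³ = -6·17·(48/5)·(32/5)/16³ = -153/100 kN
  M_B = M₀a(2b-a)/L² = 17·(48/5)·(2·(32/5)-(48/5))/16² = 51/25 kN·m
Load 2 — point force P=12 kN at a=32/5 m (b=L-a=48/5):
  R_A = Pb²(3a+b)/L³ = 12·(48/5)²·(3·(32/5)+(48/5))/16³ = 972/125 kN
  M_A = Pab²/L² = 12·(32/5)·(48/5)²/16² = 3456/125 kN·m
  R_B = Pa²(a+3b)/L³ = 12·(32/5)²·((32/5)+3·(48/5))/16³ = 528/125 kN
  M_B = -Pa²b/L² = -12·(32/5)²·(48/5)/16² = -2304/125 kN·m
Load 3 — point force P=3 kN at a=4 m (b=L-a=12):
  R_A = Pb²(3a+b)/L³ = 3·12²·(3·4+12)/16³ = 81/32 kN
  M_A = Pab²/L² = 3·4·12²/16² = 27/4 kN·m
  R_B = Pa²(a+3b)/L³ = 3·4²·(4+3·12)/16³ = 15/32 kN
  M_B = -Pa²b/L² = -3·4²·12/16² = -9/4 kN·m
Load 4 — uniform load w=11 kN/m over full span:
  R_A = wL/2 = 11·16/2 = 88 kN
  M_A = wL²/12 = 11·16²/12 = 704/3 kN·m
  R_B = wL/2 = 11·16/2 = 88 kN
  M_B = -wL²/12 = -11·16²/12 = -704/3 kN·m
Superposition: R_A = 399349/4000 kN, M_A = 411757/1500 kN·m, R_B = 364651/4000 kN, M_B = -379963/1500 kN·m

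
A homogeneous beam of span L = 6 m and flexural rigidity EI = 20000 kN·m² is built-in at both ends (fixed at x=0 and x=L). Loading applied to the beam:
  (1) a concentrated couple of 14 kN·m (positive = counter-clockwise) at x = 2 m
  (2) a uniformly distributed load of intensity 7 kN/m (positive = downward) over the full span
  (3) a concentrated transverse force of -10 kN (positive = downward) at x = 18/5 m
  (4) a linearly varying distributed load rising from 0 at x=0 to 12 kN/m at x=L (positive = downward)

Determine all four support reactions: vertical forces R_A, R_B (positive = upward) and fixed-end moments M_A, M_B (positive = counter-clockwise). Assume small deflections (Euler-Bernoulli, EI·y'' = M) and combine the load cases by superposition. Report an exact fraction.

Load 1 — applied couple M₀=14 kN·m at a=2 m (b=L-a=4):
  R_A = 6M₀ab/L³ = 6·14·2·4/6³ = 28/9 kN
  M_A = M₀b(2a-b)/L² = 14·4·(2·2-4)/6² = 0 kN·m
  R_B = -6M₀ab/L³ = -6·14·2·4/6³ = -28/9 kN
  M_B = M₀a(2b-a)/L² = 14·2·(2·4-2)/6² = 14/3 kN·m
Load 2 — uniform load w=7 kN/m over full span:
  R_A = wL/2 = 7·6/2 = 21 kN
  M_A = wL²/12 = 7·6²/12 = 21 kN·m
  R_B = wL/2 = 7·6/2 = 21 kN
  M_B = -wL²/12 = -7·6²/12 = -21 kN·m
Load 3 — point force P=-10 kN at a=18/5 m (b=L-a=12/5):
  R_A = Pb²(3a+b)/L³ = (-10)·(12/5)²·(3·(18/5)+(12/5))/6³ = -88/25 kN
  M_A = Pab²/L² = (-10)·(18/5)·(12/5)²/6² = -144/25 kN·m
  R_B = Pa²(a+3b)/L³ = (-10)·(18/5)²·((18/5)+3·(12/5))/6³ = -162/25 kN
  M_B = -Pa²b/L² = -(-10)·(18/5)²·(12/5)/6² = 216/25 kN·m
Load 4 — triangular load w₀=12 kN/m (0→w₀ over full span):
  R_A = 3w₀L/20 = 3·12·6/20 = 54/5 kN
  M_A = w₀L²/30 = 12·6²/30 = 72/5 kN·m
  R_B = 7w₀L/20 = 7·12·6/20 = 126/5 kN
  M_B = -w₀L²/20 = -12·6²/20 = -108/5 kN·m
Superposition: R_A = 7063/225 kN, M_A = 741/25 kN·m, R_B = 8237/225 kN, M_B = -2197/75 kN·m

R_A = 7063/225 kN, M_A = 741/25 kN·m, R_B = 8237/225 kN, M_B = -2197/75 kN·m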